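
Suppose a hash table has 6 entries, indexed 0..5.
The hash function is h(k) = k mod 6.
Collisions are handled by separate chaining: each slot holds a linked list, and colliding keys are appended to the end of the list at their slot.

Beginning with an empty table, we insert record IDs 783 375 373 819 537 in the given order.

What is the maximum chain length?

783 -> bucket 3
375 -> bucket 3 (collision)
373 -> bucket 1
819 -> bucket 3 (collision)
537 -> bucket 3 (collision)
Final buckets:
0: -
1: 373
2: -
3: 783 -> 375 -> 819 -> 537
4: -
5: -

4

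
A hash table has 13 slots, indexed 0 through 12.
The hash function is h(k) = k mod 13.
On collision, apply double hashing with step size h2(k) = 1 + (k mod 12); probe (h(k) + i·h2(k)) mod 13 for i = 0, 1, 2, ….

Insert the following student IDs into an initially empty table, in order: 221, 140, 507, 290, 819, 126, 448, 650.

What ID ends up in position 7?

Insert 221: h=0, slot 0 empty => index 0.
Insert 140: h=10, slot 10 empty => index 10.
Insert 507: h=0, h2=4, slot 0 occupied => index 4.
Insert 290: h=4, h2=3, slot 4 occupied => index 7.
Insert 819: h=0, h2=4, slots 0,4 occupied => index 8.
Insert 126: h=9, slot 9 empty => index 9.
Insert 448: h=6, slot 6 empty => index 6.
Insert 650: h=0, h2=3, slot 0 occupied => index 3.
Table: [221, ∅, ∅, 650, 507, ∅, 448, 290, 819, 126, 140, ∅, ∅]

290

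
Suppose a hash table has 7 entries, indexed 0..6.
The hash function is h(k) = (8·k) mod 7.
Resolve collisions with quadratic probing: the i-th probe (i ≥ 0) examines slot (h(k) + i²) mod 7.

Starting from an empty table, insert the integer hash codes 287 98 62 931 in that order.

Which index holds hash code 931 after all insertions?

287 hashes to 0; slot 0 is free -> place at 0.
98 hashes to 0; 0 taken -> place at 1.
62 hashes to 6; slot 6 is free -> place at 6.
931 hashes to 0; 0,1 taken -> place at 4.
Table: [287, 98, -, -, 931, -, 62]

4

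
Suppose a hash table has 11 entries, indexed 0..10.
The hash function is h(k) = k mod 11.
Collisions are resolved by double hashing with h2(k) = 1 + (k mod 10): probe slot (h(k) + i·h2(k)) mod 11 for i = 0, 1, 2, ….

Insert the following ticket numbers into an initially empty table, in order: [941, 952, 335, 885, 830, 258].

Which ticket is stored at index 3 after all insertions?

941: h=6 -> slot 6
952: h=6, h2=3, probe 6,9 -> slot 9
335: h=5 -> slot 5
885: h=5, h2=6, probe 5,0 -> slot 0
830: h=5, h2=1, probe 5,6,7 -> slot 7
258: h=5, h2=9, probe 5,3 -> slot 3
Table: [885, -, -, 258, -, 335, 941, 830, -, 952, -]

258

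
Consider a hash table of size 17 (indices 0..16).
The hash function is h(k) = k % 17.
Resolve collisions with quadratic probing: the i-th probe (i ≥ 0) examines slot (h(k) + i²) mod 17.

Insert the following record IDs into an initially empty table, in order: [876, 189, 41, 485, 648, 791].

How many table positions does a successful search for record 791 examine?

3

Insert 876: h=9, slot 9 empty => index 9.
Insert 189: h=2, slot 2 empty => index 2.
Insert 41: h=7, slot 7 empty => index 7.
Insert 485: h=9, slot 9 occupied => index 10.
Insert 648: h=2, slot 2 occupied => index 3.
Insert 791: h=9, slots 9,10 occupied => index 13.
Table: [., ., 189, 648, ., ., ., 41, ., 876, 485, ., ., 791, ., ., .]
Lookup 791: h=9, probe 9,10,13 → found at 13.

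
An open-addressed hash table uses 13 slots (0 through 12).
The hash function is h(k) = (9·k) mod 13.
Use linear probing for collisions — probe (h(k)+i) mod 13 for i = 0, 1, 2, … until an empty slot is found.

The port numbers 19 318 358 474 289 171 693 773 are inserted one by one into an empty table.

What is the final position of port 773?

6

Insert 19: h=2, slot 2 empty → index 2.
Insert 318: h=2, slot 2 occupied → index 3.
Insert 358: h=11, slot 11 empty → index 11.
Insert 474: h=2, slots 2,3 occupied → index 4.
Insert 289: h=1, slot 1 empty → index 1.
Insert 171: h=5, slot 5 empty → index 5.
Insert 693: h=10, slot 10 empty → index 10.
Insert 773: h=2, slots 2,3,4,5 occupied → index 6.
Table: [-, 289, 19, 318, 474, 171, 773, -, -, -, 693, 358, -]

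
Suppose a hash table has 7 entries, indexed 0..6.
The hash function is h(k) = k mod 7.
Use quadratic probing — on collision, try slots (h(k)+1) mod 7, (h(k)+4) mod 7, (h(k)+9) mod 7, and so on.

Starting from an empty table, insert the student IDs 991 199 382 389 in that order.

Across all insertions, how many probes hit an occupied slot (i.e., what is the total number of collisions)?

3

Insert 991: h=4, slot 4 empty → index 4.
Insert 199: h=3, slot 3 empty → index 3.
Insert 382: h=4, slot 4 occupied → index 5.
Insert 389: h=4, slots 4,5 occupied → index 1.
Table: [—, 389, —, 199, 991, 382, —]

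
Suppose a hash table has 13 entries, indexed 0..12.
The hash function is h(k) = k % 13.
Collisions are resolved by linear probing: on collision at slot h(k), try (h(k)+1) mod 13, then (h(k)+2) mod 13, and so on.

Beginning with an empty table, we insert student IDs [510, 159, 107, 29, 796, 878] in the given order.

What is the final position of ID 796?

Insert 510: h=3, slot 3 empty → index 3.
Insert 159: h=3, slot 3 occupied → index 4.
Insert 107: h=3, slots 3,4 occupied → index 5.
Insert 29: h=3, slots 3,4,5 occupied → index 6.
Insert 796: h=3, slots 3,4,5,6 occupied → index 7.
Insert 878: h=7, slot 7 occupied → index 8.
Table: [-, -, -, 510, 159, 107, 29, 796, 878, -, -, -, -]

7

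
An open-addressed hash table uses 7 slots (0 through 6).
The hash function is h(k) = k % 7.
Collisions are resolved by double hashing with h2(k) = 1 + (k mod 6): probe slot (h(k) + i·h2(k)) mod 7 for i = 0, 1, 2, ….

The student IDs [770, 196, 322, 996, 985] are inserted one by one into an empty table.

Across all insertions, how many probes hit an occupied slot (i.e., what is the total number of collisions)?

6

Insert 770: h=0, slot 0 empty → index 0.
Insert 196: h=0, h2=5, slot 0 occupied → index 5.
Insert 322: h=0, h2=5, slots 0,5 occupied → index 3.
Insert 996: h=2, slot 2 empty → index 2.
Insert 985: h=5, h2=2, slots 5,0,2 occupied → index 4.
Table: [770, ., 996, 322, 985, 196, .]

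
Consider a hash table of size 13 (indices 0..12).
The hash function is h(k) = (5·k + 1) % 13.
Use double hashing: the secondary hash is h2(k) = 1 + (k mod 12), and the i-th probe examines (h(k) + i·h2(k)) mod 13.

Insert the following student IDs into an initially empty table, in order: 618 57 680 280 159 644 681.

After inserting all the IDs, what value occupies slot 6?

644

Insert 618: h=10, slot 10 empty → index 10.
Insert 57: h=0, slot 0 empty → index 0.
Insert 680: h=8, slot 8 empty → index 8.
Insert 280: h=10, h2=5, slot 10 occupied → index 2.
Insert 159: h=3, slot 3 empty → index 3.
Insert 644: h=10, h2=9, slot 10 occupied → index 6.
Insert 681: h=0, h2=10, slots 0,10 occupied → index 7.
Table: [57, —, 280, 159, —, —, 644, 681, 680, —, 618, —, —]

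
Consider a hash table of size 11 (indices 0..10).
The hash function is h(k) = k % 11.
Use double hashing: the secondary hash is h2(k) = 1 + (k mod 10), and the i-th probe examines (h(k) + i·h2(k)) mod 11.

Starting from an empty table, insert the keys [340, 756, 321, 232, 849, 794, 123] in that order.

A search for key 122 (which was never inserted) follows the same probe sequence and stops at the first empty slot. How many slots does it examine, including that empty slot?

340: h=10 -> slot 10
756: h=8 -> slot 8
321: h=2 -> slot 2
232: h=1 -> slot 1
849: h=2, h2=10, probe 2,1,0 -> slot 0
794: h=2, h2=5, probe 2,7 -> slot 7
123: h=2, h2=4, probe 2,6 -> slot 6
Table: [849, 232, 321, _, _, _, 123, 794, 756, _, 340]
Lookup 122: h=1, h2=3, probe 1,4 → slot 4 empty, not found.

2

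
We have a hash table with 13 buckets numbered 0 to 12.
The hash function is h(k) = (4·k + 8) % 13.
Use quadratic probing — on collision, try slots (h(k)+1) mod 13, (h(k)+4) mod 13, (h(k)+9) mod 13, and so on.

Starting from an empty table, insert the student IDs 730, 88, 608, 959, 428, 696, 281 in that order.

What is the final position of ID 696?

11

Insert 730: h=3, slot 3 empty → index 3.
Insert 88: h=9, slot 9 empty → index 9.
Insert 608: h=9, slot 9 occupied → index 10.
Insert 959: h=9, slots 9,10 occupied → index 0.
Insert 428: h=4, slot 4 empty → index 4.
Insert 696: h=10, slot 10 occupied → index 11.
Insert 281: h=1, slot 1 empty → index 1.
Table: [959, 281, —, 730, 428, —, —, —, —, 88, 608, 696, —]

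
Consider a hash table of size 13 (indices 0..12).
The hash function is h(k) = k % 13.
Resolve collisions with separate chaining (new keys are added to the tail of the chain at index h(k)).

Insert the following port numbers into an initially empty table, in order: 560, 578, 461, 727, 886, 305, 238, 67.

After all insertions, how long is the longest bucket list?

Insert 560: h=1, bucket 1 empty -> new chain.
Insert 578: h=6, bucket 6 empty -> new chain.
Insert 461: h=6, bucket 6 nonempty -> append to chain.
Insert 727: h=12, bucket 12 empty -> new chain.
Insert 886: h=2, bucket 2 empty -> new chain.
Insert 305: h=6, bucket 6 nonempty -> append to chain.
Insert 238: h=4, bucket 4 empty -> new chain.
Insert 67: h=2, bucket 2 nonempty -> append to chain.
Final buckets:
0: -
1: 560
2: 886 -> 67
3: -
4: 238
5: -
6: 578 -> 461 -> 305
7: -
8: -
9: -
10: -
11: -
12: 727

3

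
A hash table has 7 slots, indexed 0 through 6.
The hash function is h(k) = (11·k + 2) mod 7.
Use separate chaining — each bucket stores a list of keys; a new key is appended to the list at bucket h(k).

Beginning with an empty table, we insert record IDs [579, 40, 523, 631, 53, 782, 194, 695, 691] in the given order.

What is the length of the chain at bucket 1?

579 -> bucket 1
40 -> bucket 1 (collision)
523 -> bucket 1 (collision)
631 -> bucket 6
53 -> bucket 4
782 -> bucket 1 (collision)
194 -> bucket 1 (collision)
695 -> bucket 3
691 -> bucket 1 (collision)
Final buckets:
0: _
1: 579 -> 40 -> 523 -> 782 -> 194 -> 691
2: _
3: 695
4: 53
5: _
6: 631

6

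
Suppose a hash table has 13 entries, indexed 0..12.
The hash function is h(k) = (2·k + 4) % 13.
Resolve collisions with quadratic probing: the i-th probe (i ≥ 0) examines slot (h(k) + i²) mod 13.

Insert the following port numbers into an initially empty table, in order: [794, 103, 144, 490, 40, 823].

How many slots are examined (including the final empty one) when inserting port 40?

3

794: h=6 => slot 6
103: h=2 => slot 2
144: h=6, probe 6,7 => slot 7
490: h=9 => slot 9
40: h=6, probe 6,7,10 => slot 10
823: h=12 => slot 12
Table: [., ., 103, ., ., ., 794, 144, ., 490, 40, ., 823]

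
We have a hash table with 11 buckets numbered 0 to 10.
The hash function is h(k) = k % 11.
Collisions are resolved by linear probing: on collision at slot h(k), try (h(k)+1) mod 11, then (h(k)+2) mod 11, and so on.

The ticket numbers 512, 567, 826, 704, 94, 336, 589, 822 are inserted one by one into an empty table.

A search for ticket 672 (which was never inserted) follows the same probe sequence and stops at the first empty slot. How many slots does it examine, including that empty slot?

3

512 hashes to 6; slot 6 is free → place at 6.
567 hashes to 6; 6 taken → place at 7.
826 hashes to 1; slot 1 is free → place at 1.
704 hashes to 0; slot 0 is free → place at 0.
94 hashes to 6; 6,7 taken → place at 8.
336 hashes to 6; 6,7,8 taken → place at 9.
589 hashes to 6; 6,7,8,9 taken → place at 10.
822 hashes to 8; 8,9,10,0,1 taken → place at 2.
Table: [704, 826, 822, —, —, —, 512, 567, 94, 336, 589]
Lookup 672: h=1, probe 1,2,3 → slot 3 empty, not found.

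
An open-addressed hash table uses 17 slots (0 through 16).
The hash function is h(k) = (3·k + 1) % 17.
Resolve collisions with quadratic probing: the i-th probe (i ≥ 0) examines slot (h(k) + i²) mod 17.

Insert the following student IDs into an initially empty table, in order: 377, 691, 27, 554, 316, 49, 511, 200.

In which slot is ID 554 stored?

15

377 hashes to 10; slot 10 is free → place at 10.
691 hashes to 0; slot 0 is free → place at 0.
27 hashes to 14; slot 14 is free → place at 14.
554 hashes to 14; 14 taken → place at 15.
316 hashes to 14; 14,15 taken → place at 1.
49 hashes to 12; slot 12 is free → place at 12.
511 hashes to 4; slot 4 is free → place at 4.
200 hashes to 6; slot 6 is free → place at 6.
Table: [691, 316, ∅, ∅, 511, ∅, 200, ∅, ∅, ∅, 377, ∅, 49, ∅, 27, 554, ∅]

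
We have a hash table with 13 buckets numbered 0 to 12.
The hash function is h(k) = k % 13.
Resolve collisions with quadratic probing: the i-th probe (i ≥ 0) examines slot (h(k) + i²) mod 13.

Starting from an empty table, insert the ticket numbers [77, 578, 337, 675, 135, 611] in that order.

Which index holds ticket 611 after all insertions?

1

77: h=12 → slot 12
578: h=6 → slot 6
337: h=12, probe 12,0 → slot 0
675: h=12, probe 12,0,3 → slot 3
135: h=5 → slot 5
611: h=0, probe 0,1 → slot 1
Table: [337, 611, ., 675, ., 135, 578, ., ., ., ., ., 77]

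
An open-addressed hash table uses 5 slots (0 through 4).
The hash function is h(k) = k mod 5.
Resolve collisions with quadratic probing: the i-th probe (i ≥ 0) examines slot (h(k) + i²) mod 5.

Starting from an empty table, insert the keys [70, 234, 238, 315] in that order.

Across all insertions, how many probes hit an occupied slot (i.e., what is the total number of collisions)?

1

70: h=0 -> slot 0
234: h=4 -> slot 4
238: h=3 -> slot 3
315: h=0, probe 0,1 -> slot 1
Table: [70, 315, —, 238, 234]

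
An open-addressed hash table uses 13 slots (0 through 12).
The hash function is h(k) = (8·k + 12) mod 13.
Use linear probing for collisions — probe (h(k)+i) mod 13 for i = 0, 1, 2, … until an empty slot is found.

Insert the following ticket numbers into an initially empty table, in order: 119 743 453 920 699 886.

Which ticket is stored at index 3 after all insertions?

743

Insert 119: h=2, slot 2 empty => index 2.
Insert 743: h=2, slot 2 occupied => index 3.
Insert 453: h=9, slot 9 empty => index 9.
Insert 920: h=1, slot 1 empty => index 1.
Insert 699: h=1, slots 1,2,3 occupied => index 4.
Insert 886: h=2, slots 2,3,4 occupied => index 5.
Table: [., 920, 119, 743, 699, 886, ., ., ., 453, ., ., .]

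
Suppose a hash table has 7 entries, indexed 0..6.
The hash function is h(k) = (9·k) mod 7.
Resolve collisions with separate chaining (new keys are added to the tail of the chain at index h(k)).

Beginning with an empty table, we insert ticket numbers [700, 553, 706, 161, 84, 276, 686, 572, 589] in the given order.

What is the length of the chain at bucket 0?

700 → bucket 0
553 → bucket 0 (collision)
706 → bucket 5
161 → bucket 0 (collision)
84 → bucket 0 (collision)
276 → bucket 6
686 → bucket 0 (collision)
572 → bucket 3
589 → bucket 2
Final buckets:
0: 700 -> 553 -> 161 -> 84 -> 686
1: —
2: 589
3: 572
4: —
5: 706
6: 276

5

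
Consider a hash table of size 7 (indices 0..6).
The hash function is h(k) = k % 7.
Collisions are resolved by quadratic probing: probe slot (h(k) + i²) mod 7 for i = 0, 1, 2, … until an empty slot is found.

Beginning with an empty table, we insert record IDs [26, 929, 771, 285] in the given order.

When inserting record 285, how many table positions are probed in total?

3

26 hashes to 5; slot 5 is free => place at 5.
929 hashes to 5; 5 taken => place at 6.
771 hashes to 1; slot 1 is free => place at 1.
285 hashes to 5; 5,6 taken => place at 2.
Table: [., 771, 285, ., ., 26, 929]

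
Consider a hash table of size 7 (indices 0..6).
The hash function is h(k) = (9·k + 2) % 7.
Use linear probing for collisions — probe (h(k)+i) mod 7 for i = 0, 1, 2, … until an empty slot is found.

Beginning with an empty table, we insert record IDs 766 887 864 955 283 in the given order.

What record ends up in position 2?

Insert 766: h=1, slot 1 empty → index 1.
Insert 887: h=5, slot 5 empty → index 5.
Insert 864: h=1, slot 1 occupied → index 2.
Insert 955: h=1, slots 1,2 occupied → index 3.
Insert 283: h=1, slots 1,2,3 occupied → index 4.
Table: [—, 766, 864, 955, 283, 887, —]

864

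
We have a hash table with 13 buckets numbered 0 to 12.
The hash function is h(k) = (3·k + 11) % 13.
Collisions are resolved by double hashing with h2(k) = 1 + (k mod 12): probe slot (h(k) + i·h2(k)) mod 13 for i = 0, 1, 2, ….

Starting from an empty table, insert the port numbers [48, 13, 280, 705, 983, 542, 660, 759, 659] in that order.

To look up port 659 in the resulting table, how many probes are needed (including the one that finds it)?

3

Insert 48: h=12, slot 12 empty => index 12.
Insert 13: h=11, slot 11 empty => index 11.
Insert 280: h=6, slot 6 empty => index 6.
Insert 705: h=7, slot 7 empty => index 7.
Insert 983: h=9, slot 9 empty => index 9.
Insert 542: h=12, h2=3, slot 12 occupied => index 2.
Insert 660: h=2, h2=1, slot 2 occupied => index 3.
Insert 759: h=0, slot 0 empty => index 0.
Insert 659: h=12, h2=12, slots 12,11 occupied => index 10.
Table: [759, -, 542, 660, -, -, 280, 705, -, 983, 659, 13, 48]
Lookup 659: h=12, h2=12, probe 12,11,10 → found at 10.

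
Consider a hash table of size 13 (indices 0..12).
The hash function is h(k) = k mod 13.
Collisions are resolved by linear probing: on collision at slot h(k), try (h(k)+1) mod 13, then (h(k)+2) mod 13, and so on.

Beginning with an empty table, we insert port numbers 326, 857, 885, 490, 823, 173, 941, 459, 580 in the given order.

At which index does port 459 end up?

Insert 326: h=1, slot 1 empty → index 1.
Insert 857: h=12, slot 12 empty → index 12.
Insert 885: h=1, slot 1 occupied → index 2.
Insert 490: h=9, slot 9 empty → index 9.
Insert 823: h=4, slot 4 empty → index 4.
Insert 173: h=4, slot 4 occupied → index 5.
Insert 941: h=5, slot 5 occupied → index 6.
Insert 459: h=4, slots 4,5,6 occupied → index 7.
Insert 580: h=8, slot 8 empty → index 8.
Table: [∅, 326, 885, ∅, 823, 173, 941, 459, 580, 490, ∅, ∅, 857]

7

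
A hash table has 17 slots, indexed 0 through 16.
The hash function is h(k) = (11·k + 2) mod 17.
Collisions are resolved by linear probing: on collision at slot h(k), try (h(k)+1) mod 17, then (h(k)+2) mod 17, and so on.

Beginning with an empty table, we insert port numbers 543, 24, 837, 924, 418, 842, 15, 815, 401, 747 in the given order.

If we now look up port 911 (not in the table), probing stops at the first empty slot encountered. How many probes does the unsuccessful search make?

Insert 543: h=8, slot 8 empty => index 8.
Insert 24: h=11, slot 11 empty => index 11.
Insert 837: h=12, slot 12 empty => index 12.
Insert 924: h=0, slot 0 empty => index 0.
Insert 418: h=10, slot 10 empty => index 10.
Insert 842: h=16, slot 16 empty => index 16.
Insert 15: h=14, slot 14 empty => index 14.
Insert 815: h=8, slot 8 occupied => index 9.
Insert 401: h=10, slots 10,11,12 occupied => index 13.
Insert 747: h=8, slots 8,9,10,11,12,13,14 occupied => index 15.
Table: [924, _, _, _, _, _, _, _, 543, 815, 418, 24, 837, 401, 15, 747, 842]
Lookup 911: h=10, probe 10,11,12,13,14,15,16,0,1 → slot 1 empty, not found.

9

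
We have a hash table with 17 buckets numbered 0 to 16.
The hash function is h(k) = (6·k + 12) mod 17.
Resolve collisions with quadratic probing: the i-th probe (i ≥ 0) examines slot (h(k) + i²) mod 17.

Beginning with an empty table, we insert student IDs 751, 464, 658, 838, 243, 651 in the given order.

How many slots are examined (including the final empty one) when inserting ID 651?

4

Insert 751: h=13, slot 13 empty -> index 13.
Insert 464: h=8, slot 8 empty -> index 8.
Insert 658: h=16, slot 16 empty -> index 16.
Insert 838: h=8, slot 8 occupied -> index 9.
Insert 243: h=8, slots 8,9 occupied -> index 12.
Insert 651: h=8, slots 8,9,12 occupied -> index 0.
Table: [651, —, —, —, —, —, —, —, 464, 838, —, —, 243, 751, —, —, 658]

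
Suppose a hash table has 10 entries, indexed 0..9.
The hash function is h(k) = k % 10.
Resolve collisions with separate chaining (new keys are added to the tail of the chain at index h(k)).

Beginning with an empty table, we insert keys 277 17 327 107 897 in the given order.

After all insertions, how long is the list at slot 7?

5

277 → bucket 7
17 → bucket 7 (collision)
327 → bucket 7 (collision)
107 → bucket 7 (collision)
897 → bucket 7 (collision)
Final buckets:
0: -
1: -
2: -
3: -
4: -
5: -
6: -
7: 277 -> 17 -> 327 -> 107 -> 897
8: -
9: -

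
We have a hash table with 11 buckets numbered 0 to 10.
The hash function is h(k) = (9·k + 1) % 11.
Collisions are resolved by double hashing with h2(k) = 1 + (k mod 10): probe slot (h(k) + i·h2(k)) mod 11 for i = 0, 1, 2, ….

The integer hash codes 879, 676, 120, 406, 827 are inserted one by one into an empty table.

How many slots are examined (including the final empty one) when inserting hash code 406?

2

879: h=3 -> slot 3
676: h=2 -> slot 2
120: h=3, h2=1, probe 3,4 -> slot 4
406: h=3, h2=7, probe 3,10 -> slot 10
827: h=8 -> slot 8
Table: [—, —, 676, 879, 120, —, —, —, 827, —, 406]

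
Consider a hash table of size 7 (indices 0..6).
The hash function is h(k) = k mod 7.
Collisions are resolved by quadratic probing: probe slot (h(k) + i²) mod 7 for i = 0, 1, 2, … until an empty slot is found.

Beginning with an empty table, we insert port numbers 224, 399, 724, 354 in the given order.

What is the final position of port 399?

1

224 hashes to 0; slot 0 is free => place at 0.
399 hashes to 0; 0 taken => place at 1.
724 hashes to 3; slot 3 is free => place at 3.
354 hashes to 4; slot 4 is free => place at 4.
Table: [224, 399, -, 724, 354, -, -]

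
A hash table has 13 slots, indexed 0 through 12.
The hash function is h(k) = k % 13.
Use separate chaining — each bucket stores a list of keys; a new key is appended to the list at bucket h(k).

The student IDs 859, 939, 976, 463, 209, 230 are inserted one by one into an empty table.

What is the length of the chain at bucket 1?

3

Insert 859: h=1, bucket 1 empty -> new chain.
Insert 939: h=3, bucket 3 empty -> new chain.
Insert 976: h=1, bucket 1 nonempty -> append to chain.
Insert 463: h=8, bucket 8 empty -> new chain.
Insert 209: h=1, bucket 1 nonempty -> append to chain.
Insert 230: h=9, bucket 9 empty -> new chain.
Final buckets:
0: ∅
1: 859 -> 976 -> 209
2: ∅
3: 939
4: ∅
5: ∅
6: ∅
7: ∅
8: 463
9: 230
10: ∅
11: ∅
12: ∅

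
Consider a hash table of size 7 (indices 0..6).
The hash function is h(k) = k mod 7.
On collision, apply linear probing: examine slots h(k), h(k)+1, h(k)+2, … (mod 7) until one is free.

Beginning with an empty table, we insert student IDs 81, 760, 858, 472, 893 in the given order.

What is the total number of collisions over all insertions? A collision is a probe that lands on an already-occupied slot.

Insert 81: h=4, slot 4 empty -> index 4.
Insert 760: h=4, slot 4 occupied -> index 5.
Insert 858: h=4, slots 4,5 occupied -> index 6.
Insert 472: h=3, slot 3 empty -> index 3.
Insert 893: h=4, slots 4,5,6 occupied -> index 0.
Table: [893, _, _, 472, 81, 760, 858]

6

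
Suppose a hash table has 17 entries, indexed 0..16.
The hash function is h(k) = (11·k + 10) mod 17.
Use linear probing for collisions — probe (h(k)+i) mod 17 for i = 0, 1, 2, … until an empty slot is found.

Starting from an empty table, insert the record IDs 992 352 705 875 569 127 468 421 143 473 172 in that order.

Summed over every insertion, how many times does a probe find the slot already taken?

9

992: h=8 => slot 8
352: h=6 => slot 6
705: h=13 => slot 13
875: h=13, probe 13,14 => slot 14
569: h=13, probe 13,14,15 => slot 15
127: h=13, probe 13,14,15,16 => slot 16
468: h=7 => slot 7
421: h=0 => slot 0
143: h=2 => slot 2
473: h=11 => slot 11
172: h=15, probe 15,16,0,1 => slot 1
Table: [421, 172, 143, —, —, —, 352, 468, 992, —, —, 473, —, 705, 875, 569, 127]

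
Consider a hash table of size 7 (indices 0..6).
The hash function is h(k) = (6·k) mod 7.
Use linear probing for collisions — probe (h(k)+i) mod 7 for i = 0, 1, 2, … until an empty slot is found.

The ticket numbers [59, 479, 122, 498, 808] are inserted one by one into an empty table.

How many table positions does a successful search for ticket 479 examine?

2

59: h=4 => slot 4
479: h=4, probe 4,5 => slot 5
122: h=4, probe 4,5,6 => slot 6
498: h=6, probe 6,0 => slot 0
808: h=4, probe 4,5,6,0,1 => slot 1
Table: [498, 808, —, —, 59, 479, 122]
Lookup 479: h=4, probe 4,5 → found at 5.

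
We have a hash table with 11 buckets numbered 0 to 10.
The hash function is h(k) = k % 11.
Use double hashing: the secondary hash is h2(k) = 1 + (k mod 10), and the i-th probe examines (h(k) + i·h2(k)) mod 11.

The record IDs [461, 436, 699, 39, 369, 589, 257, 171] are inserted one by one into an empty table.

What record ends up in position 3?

461: h=10 => slot 10
436: h=7 => slot 7
699: h=6 => slot 6
39: h=6, h2=10, probe 6,5 => slot 5
369: h=6, h2=10, probe 6,5,4 => slot 4
589: h=6, h2=10, probe 6,5,4,3 => slot 3
257: h=4, h2=8, probe 4,1 => slot 1
171: h=6, h2=2, probe 6,8 => slot 8
Table: [., 257, ., 589, 369, 39, 699, 436, 171, ., 461]

589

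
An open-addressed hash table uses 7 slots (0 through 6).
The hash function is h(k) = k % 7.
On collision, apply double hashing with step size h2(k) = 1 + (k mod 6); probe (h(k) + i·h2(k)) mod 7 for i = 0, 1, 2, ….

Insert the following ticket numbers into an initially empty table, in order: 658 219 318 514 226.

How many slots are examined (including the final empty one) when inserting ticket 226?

658 hashes to 0; slot 0 is free => place at 0.
219 hashes to 2; slot 2 is free => place at 2.
318 hashes to 3; slot 3 is free => place at 3.
514 hashes to 3, h2=5; 3 taken => place at 1.
226 hashes to 2, h2=5; 2,0 taken => place at 5.
Table: [658, 514, 219, 318, ., 226, .]

3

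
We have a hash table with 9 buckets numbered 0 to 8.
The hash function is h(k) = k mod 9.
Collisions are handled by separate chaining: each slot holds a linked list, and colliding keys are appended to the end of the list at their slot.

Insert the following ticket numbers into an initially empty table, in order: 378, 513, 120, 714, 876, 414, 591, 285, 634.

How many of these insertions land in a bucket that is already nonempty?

5

Insert 378: h=0, bucket 0 empty -> new chain.
Insert 513: h=0, bucket 0 nonempty -> append to chain.
Insert 120: h=3, bucket 3 empty -> new chain.
Insert 714: h=3, bucket 3 nonempty -> append to chain.
Insert 876: h=3, bucket 3 nonempty -> append to chain.
Insert 414: h=0, bucket 0 nonempty -> append to chain.
Insert 591: h=6, bucket 6 empty -> new chain.
Insert 285: h=6, bucket 6 nonempty -> append to chain.
Insert 634: h=4, bucket 4 empty -> new chain.
Final buckets:
0: 378 -> 513 -> 414
1: _
2: _
3: 120 -> 714 -> 876
4: 634
5: _
6: 591 -> 285
7: _
8: _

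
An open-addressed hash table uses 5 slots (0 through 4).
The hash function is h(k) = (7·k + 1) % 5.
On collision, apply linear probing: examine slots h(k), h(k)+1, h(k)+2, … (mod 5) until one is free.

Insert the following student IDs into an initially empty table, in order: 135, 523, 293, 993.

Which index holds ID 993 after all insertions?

4

135 hashes to 1; slot 1 is free => place at 1.
523 hashes to 2; slot 2 is free => place at 2.
293 hashes to 2; 2 taken => place at 3.
993 hashes to 2; 2,3 taken => place at 4.
Table: [., 135, 523, 293, 993]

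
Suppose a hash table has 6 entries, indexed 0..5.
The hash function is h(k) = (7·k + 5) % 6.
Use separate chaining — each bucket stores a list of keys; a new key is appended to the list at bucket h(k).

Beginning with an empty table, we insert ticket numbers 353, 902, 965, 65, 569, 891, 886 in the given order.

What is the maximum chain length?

4

353 → bucket 4
902 → bucket 1
965 → bucket 4 (collision)
65 → bucket 4 (collision)
569 → bucket 4 (collision)
891 → bucket 2
886 → bucket 3
Final buckets:
0: -
1: 902
2: 891
3: 886
4: 353 -> 965 -> 65 -> 569
5: -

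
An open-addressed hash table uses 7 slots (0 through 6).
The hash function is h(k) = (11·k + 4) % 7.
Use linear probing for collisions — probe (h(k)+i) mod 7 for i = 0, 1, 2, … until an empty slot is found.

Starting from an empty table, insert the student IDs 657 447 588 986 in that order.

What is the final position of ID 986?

2

657: h=0 -> slot 0
447: h=0, probe 0,1 -> slot 1
588: h=4 -> slot 4
986: h=0, probe 0,1,2 -> slot 2
Table: [657, 447, 986, —, 588, —, —]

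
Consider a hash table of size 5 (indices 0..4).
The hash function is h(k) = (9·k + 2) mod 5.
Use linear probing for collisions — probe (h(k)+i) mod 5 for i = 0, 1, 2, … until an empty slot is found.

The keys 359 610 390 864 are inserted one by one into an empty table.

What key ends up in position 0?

864

359: h=3 => slot 3
610: h=2 => slot 2
390: h=2, probe 2,3,4 => slot 4
864: h=3, probe 3,4,0 => slot 0
Table: [864, —, 610, 359, 390]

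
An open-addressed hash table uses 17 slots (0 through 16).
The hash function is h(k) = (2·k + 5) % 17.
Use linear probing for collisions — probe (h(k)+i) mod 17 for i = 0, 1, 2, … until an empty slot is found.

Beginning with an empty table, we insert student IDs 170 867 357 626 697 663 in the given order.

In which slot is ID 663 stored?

170: h=5 => slot 5
867: h=5, probe 5,6 => slot 6
357: h=5, probe 5,6,7 => slot 7
626: h=16 => slot 16
697: h=5, probe 5,6,7,8 => slot 8
663: h=5, probe 5,6,7,8,9 => slot 9
Table: [-, -, -, -, -, 170, 867, 357, 697, 663, -, -, -, -, -, -, 626]

9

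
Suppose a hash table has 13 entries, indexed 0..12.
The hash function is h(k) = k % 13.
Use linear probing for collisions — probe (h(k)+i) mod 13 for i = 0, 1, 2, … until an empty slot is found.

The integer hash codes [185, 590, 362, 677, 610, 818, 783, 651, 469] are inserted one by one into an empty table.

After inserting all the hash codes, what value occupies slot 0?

185: h=3 -> slot 3
590: h=5 -> slot 5
362: h=11 -> slot 11
677: h=1 -> slot 1
610: h=12 -> slot 12
818: h=12, probe 12,0 -> slot 0
783: h=3, probe 3,4 -> slot 4
651: h=1, probe 1,2 -> slot 2
469: h=1, probe 1,2,3,4,5,6 -> slot 6
Table: [818, 677, 651, 185, 783, 590, 469, ∅, ∅, ∅, ∅, 362, 610]

818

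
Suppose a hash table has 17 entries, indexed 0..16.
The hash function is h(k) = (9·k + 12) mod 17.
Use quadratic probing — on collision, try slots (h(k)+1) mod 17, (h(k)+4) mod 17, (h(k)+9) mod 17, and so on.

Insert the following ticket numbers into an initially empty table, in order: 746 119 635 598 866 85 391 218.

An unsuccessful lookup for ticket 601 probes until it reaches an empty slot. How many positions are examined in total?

746 hashes to 11; slot 11 is free => place at 11.
119 hashes to 12; slot 12 is free => place at 12.
635 hashes to 15; slot 15 is free => place at 15.
598 hashes to 5; slot 5 is free => place at 5.
866 hashes to 3; slot 3 is free => place at 3.
85 hashes to 12; 12 taken => place at 13.
391 hashes to 12; 12,13 taken => place at 16.
218 hashes to 2; slot 2 is free => place at 2.
Table: [∅, ∅, 218, 866, ∅, 598, ∅, ∅, ∅, ∅, ∅, 746, 119, 85, ∅, 635, 391]
Lookup 601: h=15, probe 15,16,2,7 → slot 7 empty, not found.

4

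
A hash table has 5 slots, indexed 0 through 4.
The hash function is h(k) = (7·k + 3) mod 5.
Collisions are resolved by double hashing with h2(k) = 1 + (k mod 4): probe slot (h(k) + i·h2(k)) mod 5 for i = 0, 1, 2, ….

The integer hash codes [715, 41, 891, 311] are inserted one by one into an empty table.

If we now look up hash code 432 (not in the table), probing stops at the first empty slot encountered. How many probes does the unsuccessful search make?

715 hashes to 3; slot 3 is free -> place at 3.
41 hashes to 0; slot 0 is free -> place at 0.
891 hashes to 0, h2=4; 0 taken -> place at 4.
311 hashes to 0, h2=4; 0,4,3 taken -> place at 2.
Table: [41, _, 311, 715, 891]
Lookup 432: h=2, h2=1, probe 2,3,4,0,1 → slot 1 empty, not found.

5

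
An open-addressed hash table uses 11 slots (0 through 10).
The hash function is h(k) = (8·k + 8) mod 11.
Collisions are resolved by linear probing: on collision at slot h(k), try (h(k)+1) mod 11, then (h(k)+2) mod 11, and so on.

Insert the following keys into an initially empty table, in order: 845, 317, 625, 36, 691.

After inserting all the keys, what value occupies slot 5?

845: h=3 → slot 3
317: h=3, probe 3,4 → slot 4
625: h=3, probe 3,4,5 → slot 5
36: h=10 → slot 10
691: h=3, probe 3,4,5,6 → slot 6
Table: [∅, ∅, ∅, 845, 317, 625, 691, ∅, ∅, ∅, 36]

625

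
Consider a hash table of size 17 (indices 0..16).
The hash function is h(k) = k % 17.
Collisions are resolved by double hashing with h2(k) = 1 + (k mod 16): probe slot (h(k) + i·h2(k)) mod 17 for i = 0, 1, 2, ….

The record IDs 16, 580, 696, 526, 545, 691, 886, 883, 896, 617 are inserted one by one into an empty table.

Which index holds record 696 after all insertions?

8

Insert 16: h=16, slot 16 empty → index 16.
Insert 580: h=2, slot 2 empty → index 2.
Insert 696: h=16, h2=9, slot 16 occupied → index 8.
Insert 526: h=16, h2=15, slot 16 occupied → index 14.
Insert 545: h=1, slot 1 empty → index 1.
Insert 691: h=11, slot 11 empty → index 11.
Insert 886: h=2, h2=7, slot 2 occupied → index 9.
Insert 883: h=16, h2=4, slot 16 occupied → index 3.
Insert 896: h=12, slot 12 empty → index 12.
Insert 617: h=5, slot 5 empty → index 5.
Table: [., 545, 580, 883, ., 617, ., ., 696, 886, ., 691, 896, ., 526, ., 16]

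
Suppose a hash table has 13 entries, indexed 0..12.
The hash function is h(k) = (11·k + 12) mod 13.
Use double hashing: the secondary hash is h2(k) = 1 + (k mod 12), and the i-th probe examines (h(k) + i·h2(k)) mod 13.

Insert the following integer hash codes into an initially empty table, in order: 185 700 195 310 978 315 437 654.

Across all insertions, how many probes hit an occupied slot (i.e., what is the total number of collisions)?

3

Insert 185: h=6, slot 6 empty -> index 6.
Insert 700: h=3, slot 3 empty -> index 3.
Insert 195: h=12, slot 12 empty -> index 12.
Insert 310: h=3, h2=11, slot 3 occupied -> index 1.
Insert 978: h=6, h2=7, slot 6 occupied -> index 0.
Insert 315: h=6, h2=4, slot 6 occupied -> index 10.
Insert 437: h=9, slot 9 empty -> index 9.
Insert 654: h=4, slot 4 empty -> index 4.
Table: [978, 310, ., 700, 654, ., 185, ., ., 437, 315, ., 195]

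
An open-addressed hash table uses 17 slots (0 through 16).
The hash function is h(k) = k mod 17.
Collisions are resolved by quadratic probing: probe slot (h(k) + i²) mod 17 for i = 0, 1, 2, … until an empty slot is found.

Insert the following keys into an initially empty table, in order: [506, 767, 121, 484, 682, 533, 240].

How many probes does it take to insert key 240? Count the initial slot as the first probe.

Insert 506: h=13, slot 13 empty -> index 13.
Insert 767: h=2, slot 2 empty -> index 2.
Insert 121: h=2, slot 2 occupied -> index 3.
Insert 484: h=8, slot 8 empty -> index 8.
Insert 682: h=2, slots 2,3 occupied -> index 6.
Insert 533: h=6, slot 6 occupied -> index 7.
Insert 240: h=2, slots 2,3,6 occupied -> index 11.
Table: [_, _, 767, 121, _, _, 682, 533, 484, _, _, 240, _, 506, _, _, _]

4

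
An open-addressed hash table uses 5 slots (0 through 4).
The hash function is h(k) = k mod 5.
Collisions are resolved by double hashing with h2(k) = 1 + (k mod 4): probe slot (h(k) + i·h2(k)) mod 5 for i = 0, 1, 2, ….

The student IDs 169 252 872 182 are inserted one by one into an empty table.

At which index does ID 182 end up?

169 hashes to 4; slot 4 is free -> place at 4.
252 hashes to 2; slot 2 is free -> place at 2.
872 hashes to 2, h2=1; 2 taken -> place at 3.
182 hashes to 2, h2=3; 2 taken -> place at 0.
Table: [182, ∅, 252, 872, 169]

0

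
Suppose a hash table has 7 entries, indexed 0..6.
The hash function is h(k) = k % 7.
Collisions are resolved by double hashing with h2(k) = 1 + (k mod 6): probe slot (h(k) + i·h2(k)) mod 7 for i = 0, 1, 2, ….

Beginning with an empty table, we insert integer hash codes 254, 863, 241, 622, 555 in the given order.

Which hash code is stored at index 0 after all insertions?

555

Insert 254: h=2, slot 2 empty -> index 2.
Insert 863: h=2, h2=6, slot 2 occupied -> index 1.
Insert 241: h=3, slot 3 empty -> index 3.
Insert 622: h=6, slot 6 empty -> index 6.
Insert 555: h=2, h2=4, slots 2,6,3 occupied -> index 0.
Table: [555, 863, 254, 241, ., ., 622]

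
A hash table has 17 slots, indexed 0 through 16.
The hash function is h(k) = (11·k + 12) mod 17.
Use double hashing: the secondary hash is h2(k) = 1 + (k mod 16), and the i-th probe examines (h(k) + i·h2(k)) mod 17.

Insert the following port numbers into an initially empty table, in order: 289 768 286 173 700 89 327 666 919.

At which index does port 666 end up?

Insert 289: h=12, slot 12 empty → index 12.
Insert 768: h=11, slot 11 empty → index 11.
Insert 286: h=13, slot 13 empty → index 13.
Insert 173: h=11, h2=14, slot 11 occupied → index 8.
Insert 700: h=11, h2=13, slot 11 occupied → index 7.
Insert 89: h=5, slot 5 empty → index 5.
Insert 327: h=5, h2=8, slots 5,13 occupied → index 4.
Insert 666: h=11, h2=11, slots 11,5 occupied → index 16.
Insert 919: h=6, slot 6 empty → index 6.
Table: [., ., ., ., 327, 89, 919, 700, 173, ., ., 768, 289, 286, ., ., 666]

16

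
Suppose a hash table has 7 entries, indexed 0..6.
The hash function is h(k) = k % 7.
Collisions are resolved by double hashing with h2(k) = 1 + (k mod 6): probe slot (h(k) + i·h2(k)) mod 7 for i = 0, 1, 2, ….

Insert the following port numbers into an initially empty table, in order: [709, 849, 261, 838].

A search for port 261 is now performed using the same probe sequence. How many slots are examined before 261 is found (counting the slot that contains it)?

3

709 hashes to 2; slot 2 is free => place at 2.
849 hashes to 2, h2=4; 2 taken => place at 6.
261 hashes to 2, h2=4; 2,6 taken => place at 3.
838 hashes to 5; slot 5 is free => place at 5.
Table: [., ., 709, 261, ., 838, 849]
Lookup 261: h=2, h2=4, probe 2,6,3 → found at 3.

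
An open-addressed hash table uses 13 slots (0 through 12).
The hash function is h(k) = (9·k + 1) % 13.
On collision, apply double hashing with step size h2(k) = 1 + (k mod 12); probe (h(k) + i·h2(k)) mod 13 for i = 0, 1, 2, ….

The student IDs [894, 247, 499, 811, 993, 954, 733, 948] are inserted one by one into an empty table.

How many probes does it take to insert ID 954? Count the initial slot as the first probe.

3

894 hashes to 0; slot 0 is free => place at 0.
247 hashes to 1; slot 1 is free => place at 1.
499 hashes to 7; slot 7 is free => place at 7.
811 hashes to 7, h2=8; 7 taken => place at 2.
993 hashes to 7, h2=10; 7 taken => place at 4.
954 hashes to 7, h2=7; 7,1 taken => place at 8.
733 hashes to 7, h2=2; 7 taken => place at 9.
948 hashes to 5; slot 5 is free => place at 5.
Table: [894, 247, 811, —, 993, 948, —, 499, 954, 733, —, —, —]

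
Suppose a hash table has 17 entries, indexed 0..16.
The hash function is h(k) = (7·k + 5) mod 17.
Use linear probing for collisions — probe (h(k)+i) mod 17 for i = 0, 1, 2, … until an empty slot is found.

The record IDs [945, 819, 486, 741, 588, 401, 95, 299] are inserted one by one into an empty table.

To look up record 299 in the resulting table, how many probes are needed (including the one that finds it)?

8

945 hashes to 7; slot 7 is free → place at 7.
819 hashes to 9; slot 9 is free → place at 9.
486 hashes to 7; 7 taken → place at 8.
741 hashes to 7; 7,8,9 taken → place at 10.
588 hashes to 7; 7,8,9,10 taken → place at 11.
401 hashes to 7; 7,8,9,10,11 taken → place at 12.
95 hashes to 7; 7,8,9,10,11,12 taken → place at 13.
299 hashes to 7; 7,8,9,10,11,12,13 taken → place at 14.
Table: [—, —, —, —, —, —, —, 945, 486, 819, 741, 588, 401, 95, 299, —, —]
Lookup 299: h=7, probe 7,8,9,10,11,12,13,14 → found at 14.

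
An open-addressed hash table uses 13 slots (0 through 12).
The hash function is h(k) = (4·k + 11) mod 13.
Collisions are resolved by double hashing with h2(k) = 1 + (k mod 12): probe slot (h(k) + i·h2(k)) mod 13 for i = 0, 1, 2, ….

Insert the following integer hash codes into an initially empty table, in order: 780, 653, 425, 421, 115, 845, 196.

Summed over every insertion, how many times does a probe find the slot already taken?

1

780 hashes to 11; slot 11 is free → place at 11.
653 hashes to 10; slot 10 is free → place at 10.
425 hashes to 8; slot 8 is free → place at 8.
421 hashes to 5; slot 5 is free → place at 5.
115 hashes to 3; slot 3 is free → place at 3.
845 hashes to 11, h2=6; 11 taken → place at 4.
196 hashes to 2; slot 2 is free → place at 2.
Table: [_, _, 196, 115, 845, 421, _, _, 425, _, 653, 780, _]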